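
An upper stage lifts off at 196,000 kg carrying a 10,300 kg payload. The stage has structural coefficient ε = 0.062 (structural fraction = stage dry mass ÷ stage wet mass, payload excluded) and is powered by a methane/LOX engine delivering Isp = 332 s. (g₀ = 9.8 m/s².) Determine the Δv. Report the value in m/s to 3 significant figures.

Δv ≈ 7140 m/s

Stage wet mass = m₀ − payload = 196,000 − 10,300 = 185,700 kg.
Stage dry mass = ε × stage wet mass = 0.062 × 185,700 = 11,513.4 kg.
Burnout mass m_f = stage dry + payload = 11,513.4 + 10,300 = 21,813.4 kg.
v_e = Isp · g₀ = 332 × 9.8 = 3253.6 m/s.
Δv = v_e · ln(196,000/21,813.4) = 3253.6 × ln(8.985) = 3253.6 × 2.1956 ≈ 7144 m/s.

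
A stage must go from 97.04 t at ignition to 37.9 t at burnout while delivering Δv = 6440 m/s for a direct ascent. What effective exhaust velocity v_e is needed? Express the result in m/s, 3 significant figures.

v_e ≈ 6850 m/s

ln(m₀/m_f) = ln(97040/37900) = ln(2.56) = 0.9402.
Rocket equation: v_e = Δv / ln(m₀/m_f) = 6440 / 0.9402 = 6849.8 m/s.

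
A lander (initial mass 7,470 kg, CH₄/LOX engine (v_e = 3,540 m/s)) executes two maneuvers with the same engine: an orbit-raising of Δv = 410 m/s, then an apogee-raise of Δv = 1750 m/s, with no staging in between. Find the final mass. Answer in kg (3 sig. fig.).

After the first burn: m = 7470 × exp(−410/3540.0) = 7470 × 0.89064 = 6,653.08 kg.
After the second burn: m = 6,653.08 × exp(−1750/3540.0) = 6,653.08 × 0.60997 = 4,058.18 kg.

final mass ≈ 4060 kg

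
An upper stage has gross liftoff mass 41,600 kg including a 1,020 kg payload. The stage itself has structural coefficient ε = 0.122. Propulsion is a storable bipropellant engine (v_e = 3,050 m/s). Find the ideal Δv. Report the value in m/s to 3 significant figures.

Stage wet mass = m₀ − payload = 41,600 − 1,020 = 40,580 kg.
Stage dry mass = ε × stage wet mass = 0.122 × 40,580 = 4,950.76 kg.
Burnout mass m_f = stage dry + payload = 4,950.76 + 1,020 = 5,970.76 kg.
From the ideal rocket equation, Δv = v_e · ln(41,600/5,970.76) = 3050.0 × ln(6.967) = 3050.0 × 1.9412 ≈ 5921 m/s.

Δv ≈ 5920 m/s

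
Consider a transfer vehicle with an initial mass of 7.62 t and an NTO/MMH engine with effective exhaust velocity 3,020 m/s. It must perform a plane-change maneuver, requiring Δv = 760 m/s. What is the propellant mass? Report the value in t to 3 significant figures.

m₀/m_f = exp(Δv / v_e) = exp(760 / 3020.0) = exp(0.2517) = 1.2862.
m_f = 7.62 / 1.2862 = 5.92443 t, so propellant = m₀ − m_f = 7.62 − 5.92443 = 1.69557 t.

propellant mass ≈ 1.70 t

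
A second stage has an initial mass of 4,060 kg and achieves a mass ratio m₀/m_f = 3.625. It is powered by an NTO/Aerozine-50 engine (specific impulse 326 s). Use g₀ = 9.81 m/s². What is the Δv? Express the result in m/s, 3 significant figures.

v_e = Isp · g₀ = 326 × 9.81 = 3198.1 m/s.
Rocket equation: Δv = v_e · ln(3.625) = 3198.1 × 1.2879 ≈ 4118.6 m/s.

Δv ≈ 4120 m/s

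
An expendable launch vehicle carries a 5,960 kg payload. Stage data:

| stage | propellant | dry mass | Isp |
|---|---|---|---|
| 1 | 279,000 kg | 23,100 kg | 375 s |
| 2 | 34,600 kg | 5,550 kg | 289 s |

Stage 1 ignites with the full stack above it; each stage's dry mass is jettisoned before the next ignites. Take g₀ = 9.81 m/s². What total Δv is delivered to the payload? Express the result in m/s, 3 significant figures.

Δv ≈ 9880 m/s

Ignition mass of stage 1 = 279,000+23,100 + 34,600+5,550 + 5,960 = 348,210 kg.
Stage 1: m₀ = 348,210 kg, m_f = 348,210 − 279,000 = 69,210 kg; Δv = 375×9.81×ln(5.031) = 3678.8×1.6157 ≈ 5944 m/s.
Stage 2: m₀ = 46,110 kg, m_f = 46,110 − 34,600 = 11,510 kg; Δv = 289×9.81×ln(4.006) = 2835.1×1.3878 ≈ 3935 m/s.
Total Δv = 5944 + 3935 = 9879 m/s.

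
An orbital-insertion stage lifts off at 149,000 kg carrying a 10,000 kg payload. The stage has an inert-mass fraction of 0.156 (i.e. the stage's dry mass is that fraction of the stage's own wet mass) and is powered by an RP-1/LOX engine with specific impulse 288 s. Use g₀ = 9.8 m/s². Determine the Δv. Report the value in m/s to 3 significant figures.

Δv ≈ 4370 m/s

Stage wet mass = m₀ − payload = 149,000 − 10,000 = 139,000 kg.
Stage dry mass = ε × stage wet mass = 0.156 × 139,000 = 21,684 kg.
Burnout mass m_f = stage dry + payload = 21,684 + 10,000 = 31,684 kg.
v_e = Isp · g₀ = 288 × 9.8 = 2822.4 m/s.
Rocket equation: Δv = v_e · ln(149,000/31,684) = 2822.4 × ln(4.703) = 2822.4 × 1.5481 ≈ 4369 m/s.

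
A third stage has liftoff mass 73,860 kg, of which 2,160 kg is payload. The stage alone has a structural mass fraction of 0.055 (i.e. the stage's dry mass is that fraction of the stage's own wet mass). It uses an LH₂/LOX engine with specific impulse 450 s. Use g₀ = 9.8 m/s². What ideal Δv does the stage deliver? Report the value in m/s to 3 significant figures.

Δv ≈ 11000 m/s

Stage wet mass = m₀ − payload = 73,860 − 2,160 = 71,700 kg.
Stage dry mass = ε × stage wet mass = 0.055 × 71,700 = 3,943.5 kg.
Burnout mass m_f = stage dry + payload = 3,943.5 + 2,160 = 6,103.5 kg.
v_e = Isp · g₀ = 450 × 9.8 = 4410.0 m/s.
Δv = v_e · ln(73,860/6,103.5) = 4410.0 × ln(12.1) = 4410.0 × 2.4933 ≈ 10995 m/s.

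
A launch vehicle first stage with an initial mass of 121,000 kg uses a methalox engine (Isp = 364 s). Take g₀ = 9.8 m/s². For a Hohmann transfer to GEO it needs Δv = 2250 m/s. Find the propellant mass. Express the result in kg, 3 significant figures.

propellant mass ≈ 56600 kg

v_e = Isp · g₀ = 364 × 9.8 = 3567.2 m/s.
m₀/m_f = exp(Δv / v_e) = exp(2250 / 3567.2) = exp(0.6307) = 1.8790.
m_f = 121,000 / 1.8790 = 64,396 kg, so propellant = m₀ − m_f = 121,000 − 64,396 = 56,604 kg.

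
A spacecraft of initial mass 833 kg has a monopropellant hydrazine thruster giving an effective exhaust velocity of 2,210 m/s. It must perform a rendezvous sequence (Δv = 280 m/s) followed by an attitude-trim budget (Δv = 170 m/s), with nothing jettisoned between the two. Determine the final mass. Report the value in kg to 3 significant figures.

After the first burn: m = 833 × exp(−280/2210.0) = 833 × 0.88100 = 733.873 kg.
After the second burn: m = 733.873 × exp(−170/2210.0) = 733.873 × 0.92596 = 679.537 kg.

final mass ≈ 680 kg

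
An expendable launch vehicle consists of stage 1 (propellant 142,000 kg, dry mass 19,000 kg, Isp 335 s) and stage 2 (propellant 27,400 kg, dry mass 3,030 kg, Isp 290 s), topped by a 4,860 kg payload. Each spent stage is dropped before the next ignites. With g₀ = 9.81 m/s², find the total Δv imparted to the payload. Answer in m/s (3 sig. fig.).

Δv ≈ 8490 m/s

Ignition mass of stage 1 = 142,000+19,000 + 27,400+3,030 + 4,860 = 196,290 kg.
Stage 1: m₀ = 196,290 kg, m_f = 196,290 − 142,000 = 54,290 kg; Δv = 335×9.81×ln(3.616) = 3286.4×1.2853 ≈ 4224 m/s.
Stage 2: m₀ = 35,290 kg, m_f = 35,290 − 27,400 = 7,890 kg; Δv = 290×9.81×ln(4.473) = 2844.9×1.4980 ≈ 4262 m/s.
Total Δv = 4224 + 4262 = 8486 m/s.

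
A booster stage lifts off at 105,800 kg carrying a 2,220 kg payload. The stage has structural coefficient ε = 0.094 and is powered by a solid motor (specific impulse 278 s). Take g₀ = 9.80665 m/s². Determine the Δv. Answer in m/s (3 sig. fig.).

Δv ≈ 5940 m/s

Stage wet mass = m₀ − payload = 105,800 − 2,220 = 103,580 kg.
Stage dry mass = ε × stage wet mass = 0.094 × 103,580 = 9,736.52 kg.
Burnout mass m_f = stage dry + payload = 9,736.52 + 2,220 = 11,956.52 kg.
v_e = Isp · g₀ = 278 × 9.80665 = 2726.2 m/s.
From the ideal rocket equation, Δv = v_e · ln(105,800/11,956.52) = 2726.2 × ln(8.849) = 2726.2 × 2.1803 ≈ 5944 m/s.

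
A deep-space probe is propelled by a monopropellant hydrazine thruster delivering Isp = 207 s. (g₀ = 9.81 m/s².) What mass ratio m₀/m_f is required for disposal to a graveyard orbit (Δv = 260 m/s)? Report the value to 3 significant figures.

v_e = Isp · g₀ = 207 × 9.81 = 2030.7 m/s.
Rocket equation: m₀/m_f = exp(Δv / v_e) = exp(260 / 2030.7) = exp(0.1280) = 1.1366.

mass ratio ≈ 1.14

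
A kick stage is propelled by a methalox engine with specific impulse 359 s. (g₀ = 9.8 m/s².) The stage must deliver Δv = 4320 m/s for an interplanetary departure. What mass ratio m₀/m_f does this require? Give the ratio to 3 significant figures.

v_e = Isp · g₀ = 359 × 9.8 = 3518.2 m/s.
m₀/m_f = exp(Δv / v_e) = exp(4320 / 3518.2) = exp(1.2279) = 3.4141.

mass ratio ≈ 3.41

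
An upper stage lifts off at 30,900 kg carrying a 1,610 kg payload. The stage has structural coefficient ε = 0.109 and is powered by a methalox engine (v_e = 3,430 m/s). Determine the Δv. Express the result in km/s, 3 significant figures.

Stage wet mass = m₀ − payload = 30,900 − 1,610 = 29,290 kg.
Stage dry mass = ε × stage wet mass = 0.109 × 29,290 = 3,192.61 kg.
Burnout mass m_f = stage dry + payload = 3,192.61 + 1,610 = 4,802.61 kg.
Δv = v_e · ln(30,900/4,802.61) = 3430.0 × ln(6.434) = 3430.0 × 1.8616 ≈ 6385 m/s.

Δv ≈ 6.39 km/s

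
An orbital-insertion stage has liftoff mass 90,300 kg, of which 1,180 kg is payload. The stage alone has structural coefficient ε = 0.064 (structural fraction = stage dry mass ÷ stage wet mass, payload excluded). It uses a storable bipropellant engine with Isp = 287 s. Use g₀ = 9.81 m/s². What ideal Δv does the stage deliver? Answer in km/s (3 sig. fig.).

Stage wet mass = m₀ − payload = 90,300 − 1,180 = 89,120 kg.
Stage dry mass = ε × stage wet mass = 0.064 × 89,120 = 5,703.68 kg.
Burnout mass m_f = stage dry + payload = 5,703.68 + 1,180 = 6,883.68 kg.
v_e = Isp · g₀ = 287 × 9.81 = 2815.5 m/s.
Δv = v_e · ln(90,300/6,883.68) = 2815.5 × ln(13.12) = 2815.5 × 2.5740 ≈ 7247 m/s.

Δv ≈ 7.25 km/s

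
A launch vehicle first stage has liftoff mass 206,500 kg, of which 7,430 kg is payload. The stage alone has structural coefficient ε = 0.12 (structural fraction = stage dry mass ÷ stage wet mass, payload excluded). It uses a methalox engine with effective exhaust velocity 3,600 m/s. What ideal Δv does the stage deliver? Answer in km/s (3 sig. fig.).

Stage wet mass = m₀ − payload = 206,500 − 7,430 = 199,070 kg.
Stage dry mass = ε × stage wet mass = 0.12 × 199,070 = 23,888.4 kg.
Burnout mass m_f = stage dry + payload = 23,888.4 + 7,430 = 31,318.4 kg.
Δv = v_e · ln(206,500/31,318.4) = 3600.0 × ln(6.594) = 3600.0 × 1.8861 ≈ 6790 m/s.

Δv ≈ 6.79 km/s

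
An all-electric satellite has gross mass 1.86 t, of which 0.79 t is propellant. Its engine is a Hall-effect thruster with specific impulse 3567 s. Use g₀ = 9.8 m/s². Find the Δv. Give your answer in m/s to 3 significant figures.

v_e = Isp · g₀ = 3567 × 9.8 = 34956.6 m/s.
m_f = m₀ − m_prop = 1.86 − 0.79 = 1.07 t.
Δv = v_e · ln(m₀/m_f) = 34956.6 × ln(1.738) = 34956.6 × 0.5529 ≈ 19328.1 m/s.

Δv ≈ 19300 m/s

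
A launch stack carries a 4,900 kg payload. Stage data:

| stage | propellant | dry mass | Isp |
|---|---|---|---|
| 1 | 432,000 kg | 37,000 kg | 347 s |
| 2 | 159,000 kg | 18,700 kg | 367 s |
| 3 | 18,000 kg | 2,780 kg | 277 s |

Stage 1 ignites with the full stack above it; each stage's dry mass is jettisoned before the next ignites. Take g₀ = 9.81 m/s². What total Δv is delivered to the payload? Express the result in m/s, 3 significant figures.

Ignition mass of stage 1 = 432,000+37,000 + 159,000+18,700 + 18,000+2,780 + 4,900 = 672,380 kg.
Stage 1: m₀ = 672,380 kg, m_f = 672,380 − 432,000 = 240,380 kg; Δv = 347×9.81×ln(2.797) = 3404.1×1.0286 ≈ 3501 m/s.
Stage 2: m₀ = 203,380 kg, m_f = 203,380 − 159,000 = 44,380 kg; Δv = 367×9.81×ln(4.583) = 3600.3×1.5223 ≈ 5481 m/s.
Stage 3: m₀ = 25,680 kg, m_f = 25,680 − 18,000 = 7,680 kg; Δv = 277×9.81×ln(3.344) = 2717.4×1.2071 ≈ 3280 m/s.
Total Δv = 3501 + 5481 + 3280 = 12262 m/s.

Δv ≈ 12300 m/s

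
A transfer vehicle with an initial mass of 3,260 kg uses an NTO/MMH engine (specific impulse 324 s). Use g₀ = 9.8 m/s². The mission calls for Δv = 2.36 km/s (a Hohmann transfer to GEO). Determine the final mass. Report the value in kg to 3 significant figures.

v_e = Isp · g₀ = 324 × 9.8 = 3175.2 m/s.
m₀/m_f = exp(Δv / v_e) = exp(2360 / 3175.2) = exp(0.7433) = 2.1028.
m_f = m₀ / 2.1028 = 3,260 / 2.1028 = 1,550.31 kg.

final mass ≈ 1550 kg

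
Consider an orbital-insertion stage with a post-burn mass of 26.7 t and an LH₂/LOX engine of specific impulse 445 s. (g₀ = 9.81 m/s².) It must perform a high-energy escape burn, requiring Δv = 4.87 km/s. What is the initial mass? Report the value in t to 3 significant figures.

initial mass ≈ 81.5 t

v_e = Isp · g₀ = 445 × 9.81 = 4365.4 m/s.
m₀/m_f = exp(Δv / v_e) = exp(4870 / 4365.4) = exp(1.1156) = 3.0513.
m₀ = m_f × 3.0513 = 26.7 × 3.0513 = 81.4697 t.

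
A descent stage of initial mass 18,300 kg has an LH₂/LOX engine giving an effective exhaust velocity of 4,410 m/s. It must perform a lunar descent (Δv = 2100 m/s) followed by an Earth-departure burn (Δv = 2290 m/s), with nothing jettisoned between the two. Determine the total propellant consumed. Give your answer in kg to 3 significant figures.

total propellant consumed ≈ 11500 kg

After the first burn: m = 18300 × exp(−2100/4410.0) = 18300 × 0.62115 = 11,367 kg.
After the second burn: m = 11,367 × exp(−2290/4410.0) = 11,367 × 0.59495 = 6,762.8 kg.
Total propellant = m₀ − m_final = 18300 − 6,762.8 = 11,537.2 kg.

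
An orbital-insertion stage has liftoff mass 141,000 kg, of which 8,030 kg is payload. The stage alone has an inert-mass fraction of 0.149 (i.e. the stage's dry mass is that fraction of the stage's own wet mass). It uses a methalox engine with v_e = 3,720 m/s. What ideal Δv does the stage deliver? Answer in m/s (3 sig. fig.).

Δv ≈ 6030 m/s

Stage wet mass = m₀ − payload = 141,000 − 8,030 = 132,970 kg.
Stage dry mass = ε × stage wet mass = 0.149 × 132,970 = 19,812.5 kg.
Burnout mass m_f = stage dry + payload = 19,812.5 + 8,030 = 27,842.5 kg.
Δv = v_e · ln(141,000/27,842.5) = 3720.0 × ln(5.064) = 3720.0 × 1.6222 ≈ 6035 m/s.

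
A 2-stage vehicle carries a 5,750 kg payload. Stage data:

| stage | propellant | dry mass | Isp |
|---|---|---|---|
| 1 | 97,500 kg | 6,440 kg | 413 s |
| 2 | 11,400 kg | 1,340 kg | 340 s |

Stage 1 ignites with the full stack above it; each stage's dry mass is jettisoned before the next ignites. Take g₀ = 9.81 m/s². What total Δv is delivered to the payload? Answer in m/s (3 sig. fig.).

Ignition mass of stage 1 = 97,500+6,440 + 11,400+1,340 + 5,750 = 122,430 kg.
Stage 1: m₀ = 122,430 kg, m_f = 122,430 − 97,500 = 24,930 kg; Δv = 413×9.81×ln(4.911) = 4051.5×1.5915 ≈ 6448 m/s.
Stage 2: m₀ = 18,490 kg, m_f = 18,490 − 11,400 = 7,090 kg; Δv = 340×9.81×ln(2.608) = 3335.4×0.9585 ≈ 3197 m/s.
Total Δv = 6448 + 3197 = 9645 m/s.

Δv ≈ 9650 m/s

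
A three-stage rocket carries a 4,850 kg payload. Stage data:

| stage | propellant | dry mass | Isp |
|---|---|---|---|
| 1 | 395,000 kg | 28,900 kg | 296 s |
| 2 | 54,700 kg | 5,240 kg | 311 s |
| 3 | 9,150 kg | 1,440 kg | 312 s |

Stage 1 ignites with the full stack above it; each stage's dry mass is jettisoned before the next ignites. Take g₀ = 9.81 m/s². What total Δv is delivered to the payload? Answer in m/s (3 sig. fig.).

Δv ≈ 11200 m/s

Ignition mass of stage 1 = 395,000+28,900 + 54,700+5,240 + 9,150+1,440 + 4,850 = 499,280 kg.
Stage 1: m₀ = 499,280 kg, m_f = 499,280 − 395,000 = 104,280 kg; Δv = 296×9.81×ln(4.788) = 2903.8×1.5661 ≈ 4548 m/s.
Stage 2: m₀ = 75,380 kg, m_f = 75,380 − 54,700 = 20,680 kg; Δv = 311×9.81×ln(3.645) = 3050.9×1.2934 ≈ 3946 m/s.
Stage 3: m₀ = 15,440 kg, m_f = 15,440 − 9,150 = 6,290 kg; Δv = 312×9.81×ln(2.455) = 3060.7×0.8980 ≈ 2749 m/s.
Total Δv = 4548 + 3946 + 2749 = 11243 m/s.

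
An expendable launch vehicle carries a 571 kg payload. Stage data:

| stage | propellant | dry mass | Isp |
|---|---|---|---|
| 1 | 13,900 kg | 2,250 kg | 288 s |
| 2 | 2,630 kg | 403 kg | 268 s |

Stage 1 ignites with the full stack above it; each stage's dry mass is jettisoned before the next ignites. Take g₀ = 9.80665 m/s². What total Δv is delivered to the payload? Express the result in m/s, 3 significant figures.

Ignition mass of stage 1 = 13,900+2,250 + 2,630+403 + 571 = 19,754 kg.
Stage 1: m₀ = 19,754 kg, m_f = 19,754 − 13,900 = 5,854 kg; Δv = 288×9.80665×ln(3.374) = 2824.3×1.2162 ≈ 3435 m/s.
Stage 2: m₀ = 3,604 kg, m_f = 3,604 − 2,630 = 974 kg; Δv = 268×9.80665×ln(3.7) = 2628.2×1.3084 ≈ 3439 m/s.
Total Δv = 3435 + 3439 = 6874 m/s.

Δv ≈ 6870 m/s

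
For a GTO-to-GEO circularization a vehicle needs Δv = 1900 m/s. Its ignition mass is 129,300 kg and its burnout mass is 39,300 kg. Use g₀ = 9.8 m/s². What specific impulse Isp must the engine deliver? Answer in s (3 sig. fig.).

ln(m₀/m_f) = ln(129300/39300) = ln(3.29) = 1.1909.
Using Δv = v_e ln(m₀/m_f): v_e = Δv / ln(m₀/m_f) = 1900 / 1.1909 = 1595.4 m/s.
Isp = v_e / g₀ = 1595.4 / 9.8 = 162.8 s.

Isp ≈ 163 s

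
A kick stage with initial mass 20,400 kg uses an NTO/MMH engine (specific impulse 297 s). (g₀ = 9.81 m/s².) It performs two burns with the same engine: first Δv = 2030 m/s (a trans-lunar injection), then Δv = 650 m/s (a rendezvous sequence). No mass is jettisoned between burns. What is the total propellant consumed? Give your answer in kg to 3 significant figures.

total propellant consumed ≈ 12300 kg

v_e = Isp · g₀ = 297 × 9.81 = 2913.6 m/s.
After the first burn: m = 20400 × exp(−2030/2913.6) = 20400 × 0.49821 = 10,163.5 kg.
After the second burn: m = 10,163.5 × exp(−650/2913.6) = 10,163.5 × 0.80004 = 8,131.21 kg.
Total propellant = m₀ − m_final = 20400 − 8,131.21 = 12,268.79 kg.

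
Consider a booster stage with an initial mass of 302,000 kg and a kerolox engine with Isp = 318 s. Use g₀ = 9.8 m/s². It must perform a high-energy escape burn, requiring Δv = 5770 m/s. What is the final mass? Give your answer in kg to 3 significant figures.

v_e = Isp · g₀ = 318 × 9.8 = 3116.4 m/s.
By the Tsiolkovsky rocket equation, m₀/m_f = exp(Δv / v_e) = exp(5770 / 3116.4) = exp(1.8515) = 6.3693.
m_f = m₀ / 6.3693 = 302,000 / 6.3693 = 47,414.9 kg.

final mass ≈ 47400 kg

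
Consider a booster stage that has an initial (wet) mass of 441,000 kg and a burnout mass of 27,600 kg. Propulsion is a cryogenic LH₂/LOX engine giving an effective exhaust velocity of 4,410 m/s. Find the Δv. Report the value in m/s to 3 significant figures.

Δv ≈ 12200 m/s

Δv = v_e · ln(m₀/m_f) = 4410.0 × ln(15.98) = 4410.0 × 2.7712 ≈ 12221.1 m/s.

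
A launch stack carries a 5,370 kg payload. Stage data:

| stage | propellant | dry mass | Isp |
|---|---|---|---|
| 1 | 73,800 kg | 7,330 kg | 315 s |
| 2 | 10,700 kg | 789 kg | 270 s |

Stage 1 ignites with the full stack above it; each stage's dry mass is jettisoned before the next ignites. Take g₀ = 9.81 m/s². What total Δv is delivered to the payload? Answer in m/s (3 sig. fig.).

Ignition mass of stage 1 = 73,800+7,330 + 10,700+789 + 5,370 = 97,989 kg.
Stage 1: m₀ = 97,989 kg, m_f = 97,989 − 73,800 = 24,189 kg; Δv = 315×9.81×ln(4.051) = 3090.2×1.3990 ≈ 4323 m/s.
Stage 2: m₀ = 16,859 kg, m_f = 16,859 − 10,700 = 6,159 kg; Δv = 270×9.81×ln(2.737) = 2648.7×1.0070 ≈ 2667 m/s.
Total Δv = 4323 + 2667 = 6990 m/s.

Δv ≈ 6990 m/s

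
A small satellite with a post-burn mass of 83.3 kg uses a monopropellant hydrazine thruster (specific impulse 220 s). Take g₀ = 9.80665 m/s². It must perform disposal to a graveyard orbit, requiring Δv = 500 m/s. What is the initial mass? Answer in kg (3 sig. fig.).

initial mass ≈ 105 kg

v_e = Isp · g₀ = 220 × 9.80665 = 2157.5 m/s.
m₀/m_f = exp(Δv / v_e) = exp(500 / 2157.5) = exp(0.2318) = 1.2608.
m₀ = m_f × 1.2608 = 83.3 × 1.2608 = 105.025 kg.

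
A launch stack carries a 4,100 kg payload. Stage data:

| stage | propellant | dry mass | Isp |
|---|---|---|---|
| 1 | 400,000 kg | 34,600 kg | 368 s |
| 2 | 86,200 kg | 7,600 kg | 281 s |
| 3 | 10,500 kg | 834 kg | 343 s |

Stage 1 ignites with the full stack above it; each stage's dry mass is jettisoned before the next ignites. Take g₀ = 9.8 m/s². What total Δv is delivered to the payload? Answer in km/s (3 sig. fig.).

Ignition mass of stage 1 = 400,000+34,600 + 86,200+7,600 + 10,500+834 + 4,100 = 543,834 kg.
Stage 1: m₀ = 543,834 kg, m_f = 543,834 − 400,000 = 143,834 kg; Δv = 368×9.8×ln(3.781) = 3606.4×1.3300 ≈ 4796 m/s.
Stage 2: m₀ = 109,234 kg, m_f = 109,234 − 86,200 = 23,034 kg; Δv = 281×9.8×ln(4.742) = 2753.8×1.5565 ≈ 4286 m/s.
Stage 3: m₀ = 15,434 kg, m_f = 15,434 − 10,500 = 4,934 kg; Δv = 343×9.8×ln(3.128) = 3361.4×1.1404 ≈ 3833 m/s.
Total Δv = 4796 + 4286 + 3833 = 12915 m/s.

Δv ≈ 12.9 km/s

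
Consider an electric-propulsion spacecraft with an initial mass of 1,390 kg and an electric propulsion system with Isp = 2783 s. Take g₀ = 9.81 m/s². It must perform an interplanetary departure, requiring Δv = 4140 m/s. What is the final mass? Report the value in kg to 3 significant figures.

final mass ≈ 1190 kg

v_e = Isp · g₀ = 2783 × 9.81 = 27301.2 m/s.
Rocket equation: m₀/m_f = exp(Δv / v_e) = exp(4140 / 27301.2) = exp(0.1516) = 1.1637.
m_f = m₀ / 1.1637 = 1,390 / 1.1637 = 1,194.47 kg.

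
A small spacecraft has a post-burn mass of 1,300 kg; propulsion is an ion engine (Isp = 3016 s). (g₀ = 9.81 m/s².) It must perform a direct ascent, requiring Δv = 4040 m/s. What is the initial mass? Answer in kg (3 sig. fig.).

initial mass ≈ 1490 kg

v_e = Isp · g₀ = 3016 × 9.81 = 29587.0 m/s.
m₀/m_f = exp(Δv / v_e) = exp(4040 / 29587.0) = exp(0.1365) = 1.1463.
m₀ = m_f × 1.1463 = 1,300 × 1.1463 = 1,490.19 kg.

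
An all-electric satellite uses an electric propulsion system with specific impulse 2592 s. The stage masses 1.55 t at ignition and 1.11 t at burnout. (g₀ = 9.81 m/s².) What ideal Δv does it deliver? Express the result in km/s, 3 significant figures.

Δv ≈ 8.49 km/s

v_e = Isp · g₀ = 2592 × 9.81 = 25427.5 m/s.
Using Δv = v_e ln(m₀/m_f): Δv = v_e · ln(m₀/m_f) = 25427.5 × ln(1.396) = 25427.5 × 0.3339 ≈ 8490.1 m/s.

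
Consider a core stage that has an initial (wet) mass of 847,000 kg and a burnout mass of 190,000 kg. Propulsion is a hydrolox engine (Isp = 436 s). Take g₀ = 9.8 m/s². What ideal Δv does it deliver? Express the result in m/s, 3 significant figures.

Δv ≈ 6390 m/s

v_e = Isp · g₀ = 436 × 9.8 = 4272.8 m/s.
By the Tsiolkovsky rocket equation, Δv = v_e · ln(m₀/m_f) = 4272.8 × ln(4.458) = 4272.8 × 1.4947 ≈ 6386.5 m/s.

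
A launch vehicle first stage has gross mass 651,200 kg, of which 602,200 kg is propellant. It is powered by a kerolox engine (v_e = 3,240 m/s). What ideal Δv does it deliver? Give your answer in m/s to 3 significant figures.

Δv ≈ 8380 m/s

m_f = m₀ − m_prop = 651,200 − 602,200 = 49,000 kg.
Rocket equation: Δv = v_e · ln(m₀/m_f) = 3240.0 × ln(13.29) = 3240.0 × 2.5870 ≈ 8381.9 m/s.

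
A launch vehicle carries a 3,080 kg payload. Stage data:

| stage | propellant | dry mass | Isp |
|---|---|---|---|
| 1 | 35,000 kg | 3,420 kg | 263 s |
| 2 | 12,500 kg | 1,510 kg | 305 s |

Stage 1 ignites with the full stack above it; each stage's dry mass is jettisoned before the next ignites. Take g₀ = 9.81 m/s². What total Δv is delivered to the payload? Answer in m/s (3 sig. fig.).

Ignition mass of stage 1 = 35,000+3,420 + 12,500+1,510 + 3,080 = 55,510 kg.
Stage 1: m₀ = 55,510 kg, m_f = 55,510 − 35,000 = 20,510 kg; Δv = 263×9.81×ln(2.706) = 2580.0×0.9957 ≈ 2569 m/s.
Stage 2: m₀ = 17,090 kg, m_f = 17,090 − 12,500 = 4,590 kg; Δv = 305×9.81×ln(3.723) = 2992.1×1.3146 ≈ 3933 m/s.
Total Δv = 2569 + 3933 = 6502 m/s.

Δv ≈ 6500 m/s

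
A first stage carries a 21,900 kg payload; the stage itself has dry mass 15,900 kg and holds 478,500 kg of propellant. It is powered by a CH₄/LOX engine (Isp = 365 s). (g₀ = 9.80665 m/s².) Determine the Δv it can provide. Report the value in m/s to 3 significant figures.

v_e = Isp · g₀ = 365 × 9.80665 = 3579.4 m/s.
m₀ = payload + dry + propellant = 21,900 + 15,900 + 478,500 = 516,300 kg.
m_f = payload + dry = 21,900 + 15,900 = 37,800 kg.
Using Δv = v_e ln(m₀/m_f): Δv = v_e · ln(m₀/m_f) = 3579.4 × ln(13.66) = 3579.4 × 2.6144 ≈ 9358.0 m/s.

Δv ≈ 9360 m/s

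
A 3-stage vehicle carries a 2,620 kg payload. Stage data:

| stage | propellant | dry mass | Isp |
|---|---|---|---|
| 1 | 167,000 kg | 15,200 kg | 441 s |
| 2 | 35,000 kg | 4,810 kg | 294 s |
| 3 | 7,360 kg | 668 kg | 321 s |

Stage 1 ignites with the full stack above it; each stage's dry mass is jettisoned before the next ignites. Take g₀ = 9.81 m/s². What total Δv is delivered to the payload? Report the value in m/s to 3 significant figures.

Ignition mass of stage 1 = 167,000+15,200 + 35,000+4,810 + 7,360+668 + 2,620 = 232,658 kg.
Stage 1: m₀ = 232,658 kg, m_f = 232,658 − 167,000 = 65,658 kg; Δv = 441×9.81×ln(3.543) = 4326.2×1.2651 ≈ 5473 m/s.
Stage 2: m₀ = 50,458 kg, m_f = 50,458 − 35,000 = 15,458 kg; Δv = 294×9.81×ln(3.264) = 2884.1×1.1830 ≈ 3412 m/s.
Stage 3: m₀ = 10,648 kg, m_f = 10,648 − 7,360 = 3,288 kg; Δv = 321×9.81×ln(3.238) = 3149.0×1.1751 ≈ 3700 m/s.
Total Δv = 5473 + 3412 + 3700 = 12585 m/s.

Δv ≈ 12600 m/s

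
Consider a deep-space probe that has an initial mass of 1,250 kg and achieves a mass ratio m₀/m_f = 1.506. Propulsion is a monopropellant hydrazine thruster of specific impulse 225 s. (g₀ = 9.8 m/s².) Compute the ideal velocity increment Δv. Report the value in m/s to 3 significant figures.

v_e = Isp · g₀ = 225 × 9.8 = 2205.0 m/s.
Rocket equation: Δv = v_e · ln(1.506) = 2205.0 × 0.4095 ≈ 902.9 m/s.

Δv ≈ 903 m/s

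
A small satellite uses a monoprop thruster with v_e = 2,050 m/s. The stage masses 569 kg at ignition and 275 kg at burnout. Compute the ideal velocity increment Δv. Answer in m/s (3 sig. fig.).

Using Δv = v_e ln(m₀/m_f): Δv = v_e · ln(m₀/m_f) = 2050.0 × ln(2.069) = 2050.0 × 0.7271 ≈ 1490.6 m/s.

Δv ≈ 1490 m/s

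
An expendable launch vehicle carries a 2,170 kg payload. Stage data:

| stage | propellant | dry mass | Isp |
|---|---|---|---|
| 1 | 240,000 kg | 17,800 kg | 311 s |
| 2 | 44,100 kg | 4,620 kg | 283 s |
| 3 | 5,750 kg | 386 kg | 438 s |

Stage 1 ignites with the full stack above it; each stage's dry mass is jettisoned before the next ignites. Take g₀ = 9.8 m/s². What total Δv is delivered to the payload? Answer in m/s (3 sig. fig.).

Δv ≈ 13600 m/s

Ignition mass of stage 1 = 240,000+17,800 + 44,100+4,620 + 5,750+386 + 2,170 = 314,826 kg.
Stage 1: m₀ = 314,826 kg, m_f = 314,826 − 240,000 = 74,826 kg; Δv = 311×9.8×ln(4.207) = 3047.8×1.4369 ≈ 4379 m/s.
Stage 2: m₀ = 57,026 kg, m_f = 57,026 − 44,100 = 12,926 kg; Δv = 283×9.8×ln(4.412) = 2773.4×1.4843 ≈ 4116 m/s.
Stage 3: m₀ = 8,306 kg, m_f = 8,306 − 5,750 = 2,556 kg; Δv = 438×9.8×ln(3.25) = 4292.4×1.1785 ≈ 5059 m/s.
Total Δv = 4379 + 4116 + 5059 = 13554 m/s.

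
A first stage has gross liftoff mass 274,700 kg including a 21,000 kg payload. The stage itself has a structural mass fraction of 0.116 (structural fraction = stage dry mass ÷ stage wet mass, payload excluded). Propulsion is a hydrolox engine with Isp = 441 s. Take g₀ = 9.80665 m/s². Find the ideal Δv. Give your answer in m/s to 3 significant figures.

Δv ≈ 7330 m/s

Stage wet mass = m₀ − payload = 274,700 − 21,000 = 253,700 kg.
Stage dry mass = ε × stage wet mass = 0.116 × 253,700 = 29,429.2 kg.
Burnout mass m_f = stage dry + payload = 29,429.2 + 21,000 = 50,429.2 kg.
v_e = Isp · g₀ = 441 × 9.80665 = 4324.7 m/s.
From the ideal rocket equation, Δv = v_e · ln(274,700/50,429.2) = 4324.7 × ln(5.447) = 4324.7 × 1.6951 ≈ 7331 m/s.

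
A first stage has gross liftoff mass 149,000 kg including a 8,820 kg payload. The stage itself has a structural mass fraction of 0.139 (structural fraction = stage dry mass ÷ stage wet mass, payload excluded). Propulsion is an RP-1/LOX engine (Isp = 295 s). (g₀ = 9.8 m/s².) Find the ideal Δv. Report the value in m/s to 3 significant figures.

Δv ≈ 4800 m/s

Stage wet mass = m₀ − payload = 149,000 − 8,820 = 140,180 kg.
Stage dry mass = ε × stage wet mass = 0.139 × 140,180 = 19,485 kg.
Burnout mass m_f = stage dry + payload = 19,485 + 8,820 = 28,305 kg.
v_e = Isp · g₀ = 295 × 9.8 = 2891.0 m/s.
Δv = v_e · ln(149,000/28,305) = 2891.0 × ln(5.264) = 2891.0 × 1.6609 ≈ 4802 m/s.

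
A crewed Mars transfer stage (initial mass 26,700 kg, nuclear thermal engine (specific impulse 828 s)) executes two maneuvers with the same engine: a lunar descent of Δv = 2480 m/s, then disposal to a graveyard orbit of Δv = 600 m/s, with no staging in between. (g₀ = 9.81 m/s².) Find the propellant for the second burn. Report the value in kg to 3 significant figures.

propellant for the second burn ≈ 1400 kg

v_e = Isp · g₀ = 828 × 9.81 = 8122.7 m/s.
After the first burn: m = 26700 × exp(−2480/8122.7) = 26700 × 0.73689 = 19,675 kg.
After the second burn: m = 19,675 × exp(−600/8122.7) = 19,675 × 0.92879 = 18,273.9 kg.
Second-burn propellant = 19,675 − 18,273.9 = 1,401.1 kg.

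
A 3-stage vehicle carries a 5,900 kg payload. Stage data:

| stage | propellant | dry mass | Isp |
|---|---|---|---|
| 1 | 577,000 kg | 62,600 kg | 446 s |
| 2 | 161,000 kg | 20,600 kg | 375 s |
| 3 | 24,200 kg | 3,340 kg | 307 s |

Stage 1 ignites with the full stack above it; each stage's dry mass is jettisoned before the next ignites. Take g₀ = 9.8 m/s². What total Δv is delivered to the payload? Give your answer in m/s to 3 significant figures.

Ignition mass of stage 1 = 577,000+62,600 + 161,000+20,600 + 24,200+3,340 + 5,900 = 854,640 kg.
Stage 1: m₀ = 854,640 kg, m_f = 854,640 − 577,000 = 277,640 kg; Δv = 446×9.8×ln(3.078) = 4370.8×1.1244 ≈ 4914 m/s.
Stage 2: m₀ = 215,040 kg, m_f = 215,040 − 161,000 = 54,040 kg; Δv = 375×9.8×ln(3.979) = 3675.0×1.3811 ≈ 5076 m/s.
Stage 3: m₀ = 33,440 kg, m_f = 33,440 − 24,200 = 9,240 kg; Δv = 307×9.8×ln(3.619) = 3008.6×1.2862 ≈ 3870 m/s.
Total Δv = 4914 + 5076 + 3870 = 13860 m/s.

Δv ≈ 13900 m/s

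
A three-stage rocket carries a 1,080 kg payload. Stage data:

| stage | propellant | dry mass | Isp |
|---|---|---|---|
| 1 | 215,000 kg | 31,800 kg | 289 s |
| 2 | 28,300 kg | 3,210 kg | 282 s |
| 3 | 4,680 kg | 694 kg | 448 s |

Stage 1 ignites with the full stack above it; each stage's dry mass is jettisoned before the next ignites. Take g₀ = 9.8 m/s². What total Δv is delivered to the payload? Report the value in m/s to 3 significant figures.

Ignition mass of stage 1 = 215,000+31,800 + 28,300+3,210 + 4,680+694 + 1,080 = 284,764 kg.
Stage 1: m₀ = 284,764 kg, m_f = 284,764 − 215,000 = 69,764 kg; Δv = 289×9.8×ln(4.082) = 2832.2×1.4065 ≈ 3984 m/s.
Stage 2: m₀ = 37,964 kg, m_f = 37,964 − 28,300 = 9,664 kg; Δv = 282×9.8×ln(3.928) = 2763.6×1.3682 ≈ 3781 m/s.
Stage 3: m₀ = 6,454 kg, m_f = 6,454 − 4,680 = 1,774 kg; Δv = 448×9.8×ln(3.638) = 4390.4×1.2915 ≈ 5670 m/s.
Total Δv = 3984 + 3781 + 5670 = 13435 m/s.

Δv ≈ 13400 m/s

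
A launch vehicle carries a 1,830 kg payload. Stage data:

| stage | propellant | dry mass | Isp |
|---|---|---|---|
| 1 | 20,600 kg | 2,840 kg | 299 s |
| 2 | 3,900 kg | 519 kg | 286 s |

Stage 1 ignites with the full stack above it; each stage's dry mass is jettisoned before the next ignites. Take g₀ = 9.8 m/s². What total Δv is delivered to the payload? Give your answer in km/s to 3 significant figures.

Δv ≈ 6.21 km/s

Ignition mass of stage 1 = 20,600+2,840 + 3,900+519 + 1,830 = 29,689 kg.
Stage 1: m₀ = 29,689 kg, m_f = 29,689 − 20,600 = 9,089 kg; Δv = 299×9.8×ln(3.266) = 2930.2×1.1837 ≈ 3469 m/s.
Stage 2: m₀ = 6,249 kg, m_f = 6,249 − 3,900 = 2,349 kg; Δv = 286×9.8×ln(2.66) = 2802.8×0.9784 ≈ 2742 m/s.
Total Δv = 3469 + 2742 = 6211 m/s.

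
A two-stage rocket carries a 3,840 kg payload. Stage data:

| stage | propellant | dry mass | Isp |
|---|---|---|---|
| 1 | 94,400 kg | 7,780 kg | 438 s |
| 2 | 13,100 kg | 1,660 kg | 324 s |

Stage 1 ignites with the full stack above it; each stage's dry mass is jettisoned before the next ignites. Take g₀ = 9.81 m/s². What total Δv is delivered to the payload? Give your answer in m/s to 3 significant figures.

Δv ≈ 10400 m/s

Ignition mass of stage 1 = 94,400+7,780 + 13,100+1,660 + 3,840 = 120,780 kg.
Stage 1: m₀ = 120,780 kg, m_f = 120,780 − 94,400 = 26,380 kg; Δv = 438×9.81×ln(4.578) = 4296.8×1.5214 ≈ 6537 m/s.
Stage 2: m₀ = 18,600 kg, m_f = 18,600 − 13,100 = 5,500 kg; Δv = 324×9.81×ln(3.382) = 3178.4×1.2184 ≈ 3873 m/s.
Total Δv = 6537 + 3873 = 10410 m/s.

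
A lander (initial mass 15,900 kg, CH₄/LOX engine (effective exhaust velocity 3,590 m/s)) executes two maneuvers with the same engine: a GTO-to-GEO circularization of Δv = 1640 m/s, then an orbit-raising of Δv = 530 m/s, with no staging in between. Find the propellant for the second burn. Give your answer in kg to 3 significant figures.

propellant for the second burn ≈ 1380 kg

After the first burn: m = 15900 × exp(−1640/3590.0) = 15900 × 0.63329 = 10,069.3 kg.
After the second burn: m = 10,069.3 × exp(−530/3590.0) = 10,069.3 × 0.86275 = 8,687.29 kg.
Second-burn propellant = 10,069.3 − 8,687.29 = 1,382.01 kg.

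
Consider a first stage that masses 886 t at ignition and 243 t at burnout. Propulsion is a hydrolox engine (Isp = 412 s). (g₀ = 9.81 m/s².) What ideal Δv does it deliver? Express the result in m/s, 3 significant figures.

Δv ≈ 5230 m/s

v_e = Isp · g₀ = 412 × 9.81 = 4041.7 m/s.
From the ideal rocket equation, Δv = v_e · ln(m₀/m_f) = 4041.7 × ln(3.646) = 4041.7 × 1.2937 ≈ 5228.6 m/s.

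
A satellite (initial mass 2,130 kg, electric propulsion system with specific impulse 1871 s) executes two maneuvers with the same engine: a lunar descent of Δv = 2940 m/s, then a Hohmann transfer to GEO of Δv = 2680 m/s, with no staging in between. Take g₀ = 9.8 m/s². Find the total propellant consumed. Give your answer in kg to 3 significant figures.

v_e = Isp · g₀ = 1871 × 9.8 = 18335.8 m/s.
After the first burn: m = 2130 × exp(−2940/18335.8) = 2130 × 0.85185 = 1,814.44 kg.
After the second burn: m = 1,814.44 × exp(−2680/18335.8) = 1,814.44 × 0.86402 = 1,567.71 kg.
Total propellant = m₀ − m_final = 2130 − 1,567.71 = 562.29 kg.

total propellant consumed ≈ 562 kg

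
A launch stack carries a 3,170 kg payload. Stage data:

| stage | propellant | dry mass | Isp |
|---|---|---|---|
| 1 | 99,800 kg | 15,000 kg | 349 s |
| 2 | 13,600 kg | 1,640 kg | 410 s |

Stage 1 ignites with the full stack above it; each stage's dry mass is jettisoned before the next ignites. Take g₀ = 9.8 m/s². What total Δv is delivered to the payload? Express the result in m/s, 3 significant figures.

Δv ≈ 10100 m/s

Ignition mass of stage 1 = 99,800+15,000 + 13,600+1,640 + 3,170 = 133,210 kg.
Stage 1: m₀ = 133,210 kg, m_f = 133,210 − 99,800 = 33,410 kg; Δv = 349×9.8×ln(3.987) = 3420.2×1.3831 ≈ 4730 m/s.
Stage 2: m₀ = 18,410 kg, m_f = 18,410 − 13,600 = 4,810 kg; Δv = 410×9.8×ln(3.827) = 4018.0×1.3422 ≈ 5393 m/s.
Total Δv = 4730 + 5393 = 10123 m/s.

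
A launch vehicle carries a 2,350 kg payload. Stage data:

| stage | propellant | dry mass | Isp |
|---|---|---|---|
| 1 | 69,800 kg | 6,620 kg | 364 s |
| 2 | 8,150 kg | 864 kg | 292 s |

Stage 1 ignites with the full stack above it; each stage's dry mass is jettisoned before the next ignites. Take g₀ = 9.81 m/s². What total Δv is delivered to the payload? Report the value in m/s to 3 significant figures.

Δv ≈ 9280 m/s

Ignition mass of stage 1 = 69,800+6,620 + 8,150+864 + 2,350 = 87,784 kg.
Stage 1: m₀ = 87,784 kg, m_f = 87,784 − 69,800 = 17,984 kg; Δv = 364×9.81×ln(4.881) = 3570.8×1.5854 ≈ 5661 m/s.
Stage 2: m₀ = 11,364 kg, m_f = 11,364 − 8,150 = 3,214 kg; Δv = 292×9.81×ln(3.536) = 2864.5×1.2629 ≈ 3618 m/s.
Total Δv = 5661 + 3618 = 9279 m/s.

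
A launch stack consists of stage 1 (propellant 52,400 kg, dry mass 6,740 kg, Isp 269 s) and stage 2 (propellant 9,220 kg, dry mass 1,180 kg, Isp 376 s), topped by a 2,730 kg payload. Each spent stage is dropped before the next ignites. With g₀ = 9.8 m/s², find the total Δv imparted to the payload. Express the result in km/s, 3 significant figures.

Δv ≈ 7.87 km/s

Ignition mass of stage 1 = 52,400+6,740 + 9,220+1,180 + 2,730 = 72,270 kg.
Stage 1: m₀ = 72,270 kg, m_f = 72,270 − 52,400 = 19,870 kg; Δv = 269×9.8×ln(3.637) = 2636.2×1.2912 ≈ 3404 m/s.
Stage 2: m₀ = 13,130 kg, m_f = 13,130 − 9,220 = 3,910 kg; Δv = 376×9.8×ln(3.358) = 3684.8×1.2114 ≈ 4464 m/s.
Total Δv = 3404 + 4464 = 7868 m/s.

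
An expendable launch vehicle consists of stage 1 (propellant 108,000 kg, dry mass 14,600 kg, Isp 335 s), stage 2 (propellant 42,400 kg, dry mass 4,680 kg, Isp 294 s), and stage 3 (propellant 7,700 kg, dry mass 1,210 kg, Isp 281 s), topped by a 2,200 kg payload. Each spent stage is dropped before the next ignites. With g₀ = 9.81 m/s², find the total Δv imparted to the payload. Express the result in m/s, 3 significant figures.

Ignition mass of stage 1 = 108,000+14,600 + 42,400+4,680 + 7,700+1,210 + 2,200 = 180,790 kg.
Stage 1: m₀ = 180,790 kg, m_f = 180,790 − 108,000 = 72,790 kg; Δv = 335×9.81×ln(2.484) = 3286.4×0.9098 ≈ 2990 m/s.
Stage 2: m₀ = 58,190 kg, m_f = 58,190 − 42,400 = 15,790 kg; Δv = 294×9.81×ln(3.685) = 2884.1×1.3043 ≈ 3762 m/s.
Stage 3: m₀ = 11,110 kg, m_f = 11,110 − 7,700 = 3,410 kg; Δv = 281×9.81×ln(3.258) = 2756.6×1.1811 ≈ 3256 m/s.
Total Δv = 2990 + 3762 + 3256 = 10008 m/s.

Δv ≈ 10000 m/s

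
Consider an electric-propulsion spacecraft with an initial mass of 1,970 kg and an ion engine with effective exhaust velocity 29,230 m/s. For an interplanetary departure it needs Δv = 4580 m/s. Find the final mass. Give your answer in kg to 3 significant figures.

m₀/m_f = exp(Δv / v_e) = exp(4580 / 29230.0) = exp(0.1567) = 1.1696.
m_f = m₀ / 1.1696 = 1,970 / 1.1696 = 1,684.34 kg.

final mass ≈ 1680 kg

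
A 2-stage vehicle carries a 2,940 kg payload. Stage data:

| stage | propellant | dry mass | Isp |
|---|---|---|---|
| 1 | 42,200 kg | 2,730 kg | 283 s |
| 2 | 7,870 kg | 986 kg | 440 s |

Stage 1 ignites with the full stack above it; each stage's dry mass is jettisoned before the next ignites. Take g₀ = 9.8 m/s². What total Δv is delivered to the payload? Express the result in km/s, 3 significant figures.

Δv ≈ 8.52 km/s

Ignition mass of stage 1 = 42,200+2,730 + 7,870+986 + 2,940 = 56,726 kg.
Stage 1: m₀ = 56,726 kg, m_f = 56,726 − 42,200 = 14,526 kg; Δv = 283×9.8×ln(3.905) = 2773.4×1.3623 ≈ 3778 m/s.
Stage 2: m₀ = 11,796 kg, m_f = 11,796 − 7,870 = 3,926 kg; Δv = 440×9.8×ln(3.005) = 4312.0×1.1001 ≈ 4744 m/s.
Total Δv = 3778 + 4744 = 8522 m/s.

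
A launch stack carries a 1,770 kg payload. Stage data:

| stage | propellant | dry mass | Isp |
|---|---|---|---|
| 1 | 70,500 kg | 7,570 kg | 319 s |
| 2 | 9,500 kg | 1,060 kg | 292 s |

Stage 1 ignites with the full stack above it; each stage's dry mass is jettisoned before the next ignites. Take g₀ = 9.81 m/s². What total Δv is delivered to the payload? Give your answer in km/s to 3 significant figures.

Ignition mass of stage 1 = 70,500+7,570 + 9,500+1,060 + 1,770 = 90,400 kg.
Stage 1: m₀ = 90,400 kg, m_f = 90,400 − 70,500 = 19,900 kg; Δv = 319×9.81×ln(4.543) = 3129.4×1.5135 ≈ 4736 m/s.
Stage 2: m₀ = 12,330 kg, m_f = 12,330 − 9,500 = 2,830 kg; Δv = 292×9.81×ln(4.357) = 2864.5×1.4718 ≈ 4216 m/s.
Total Δv = 4736 + 4216 = 8952 m/s.

Δv ≈ 8.95 km/s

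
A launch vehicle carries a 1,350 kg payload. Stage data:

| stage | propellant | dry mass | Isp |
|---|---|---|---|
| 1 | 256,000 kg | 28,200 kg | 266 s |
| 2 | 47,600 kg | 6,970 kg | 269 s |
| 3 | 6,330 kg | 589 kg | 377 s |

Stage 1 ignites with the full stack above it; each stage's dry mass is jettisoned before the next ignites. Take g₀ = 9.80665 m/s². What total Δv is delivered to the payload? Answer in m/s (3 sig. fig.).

Ignition mass of stage 1 = 256,000+28,200 + 47,600+6,970 + 6,330+589 + 1,350 = 347,039 kg.
Stage 1: m₀ = 347,039 kg, m_f = 347,039 − 256,000 = 91,039 kg; Δv = 266×9.80665×ln(3.812) = 2608.6×1.3381 ≈ 3491 m/s.
Stage 2: m₀ = 62,839 kg, m_f = 62,839 − 47,600 = 15,239 kg; Δv = 269×9.80665×ln(4.124) = 2638.0×1.4167 ≈ 3737 m/s.
Stage 3: m₀ = 8,269 kg, m_f = 8,269 − 6,330 = 1,939 kg; Δv = 377×9.80665×ln(4.265) = 3697.1×1.4503 ≈ 5362 m/s.
Total Δv = 3491 + 3737 + 5362 = 12590 m/s.

Δv ≈ 12600 m/s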